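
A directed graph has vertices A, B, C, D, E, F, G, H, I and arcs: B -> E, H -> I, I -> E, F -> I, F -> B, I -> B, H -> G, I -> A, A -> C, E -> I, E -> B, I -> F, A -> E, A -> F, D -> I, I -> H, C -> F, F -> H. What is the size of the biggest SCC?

{A, B, C, E, F, H, I} are all mutually reachable — one SCC of size 7.
{D} is an SCC by itself.
{G} is an SCC by itself.
The largest has 7 vertices.

7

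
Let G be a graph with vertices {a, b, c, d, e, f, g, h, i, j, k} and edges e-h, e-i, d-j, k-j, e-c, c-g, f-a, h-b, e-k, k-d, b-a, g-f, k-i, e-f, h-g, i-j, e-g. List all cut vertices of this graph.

e

Removing e increases the component count from 1 to 2, so e is a cut vertex.
By contrast removing i leaves 1 component; it is not a cut vertex. No other vertex is a cut vertex either.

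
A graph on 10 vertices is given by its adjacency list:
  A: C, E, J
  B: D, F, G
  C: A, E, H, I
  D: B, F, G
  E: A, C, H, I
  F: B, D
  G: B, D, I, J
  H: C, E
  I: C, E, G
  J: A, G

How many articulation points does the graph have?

1

Removing G increases the component count from 1 to 2, so G is a cut vertex.
By contrast removing D leaves 1 component; it is not a cut vertex. No other vertex is a cut vertex either.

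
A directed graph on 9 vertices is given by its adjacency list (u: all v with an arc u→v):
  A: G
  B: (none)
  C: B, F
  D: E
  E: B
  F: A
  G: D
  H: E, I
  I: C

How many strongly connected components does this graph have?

9

{I} is an SCC by itself.
{H} is an SCC by itself.
{A} is an SCC by itself.
{F} is an SCC by itself.
{D} is an SCC by itself.
(and 4 more singleton SCCs)
That gives 9 strongly connected components.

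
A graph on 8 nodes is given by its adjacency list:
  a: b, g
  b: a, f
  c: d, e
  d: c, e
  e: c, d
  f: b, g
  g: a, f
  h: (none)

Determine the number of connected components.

h is isolated — a component by itself.
Starting from c we can reach c, d, e. That is one component of size 3.
Starting from a we can reach a, b, f, g. That is one component of size 4.
Total: 3 components.

3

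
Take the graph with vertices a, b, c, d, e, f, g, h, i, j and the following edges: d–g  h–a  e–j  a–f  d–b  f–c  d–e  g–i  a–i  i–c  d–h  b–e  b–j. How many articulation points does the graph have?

Removing d increases the component count from 1 to 2, so d is a cut vertex.
By contrast removing i leaves 1 component; it is not a cut vertex. No other vertex is a cut vertex either.

1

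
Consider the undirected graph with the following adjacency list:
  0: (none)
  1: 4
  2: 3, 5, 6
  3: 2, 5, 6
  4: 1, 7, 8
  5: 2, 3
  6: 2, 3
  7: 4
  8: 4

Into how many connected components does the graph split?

0 is isolated — a component by itself.
Starting from 2 we can reach 2, 3, 5, 6. That is one component of size 4.
Starting from 1 we can reach 1, 4, 7, 8. That is one component of size 4.
Total: 3 components.

3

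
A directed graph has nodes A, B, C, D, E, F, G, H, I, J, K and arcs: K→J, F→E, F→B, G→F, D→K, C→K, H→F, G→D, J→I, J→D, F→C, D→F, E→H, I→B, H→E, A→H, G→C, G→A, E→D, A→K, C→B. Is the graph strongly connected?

No

There is no directed path from E to A, so the graph is not strongly connected.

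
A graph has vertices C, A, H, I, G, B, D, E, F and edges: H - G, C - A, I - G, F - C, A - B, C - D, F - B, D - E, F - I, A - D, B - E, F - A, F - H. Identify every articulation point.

Removing F increases the component count from 1 to 2, so F is a cut vertex.
By contrast removing I leaves 1 component; it is not a cut vertex. No other vertex is a cut vertex either.

F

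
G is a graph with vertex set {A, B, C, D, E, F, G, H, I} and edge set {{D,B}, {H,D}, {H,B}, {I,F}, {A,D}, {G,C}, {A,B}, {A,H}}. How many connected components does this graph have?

E is isolated — a component by itself.
Starting from C we can reach C, G. That is one component of size 2.
Starting from F we can reach F, I. That is one component of size 2.
Starting from A we can reach A, B, D, H. That is one component of size 4.
Total: 4 components.

4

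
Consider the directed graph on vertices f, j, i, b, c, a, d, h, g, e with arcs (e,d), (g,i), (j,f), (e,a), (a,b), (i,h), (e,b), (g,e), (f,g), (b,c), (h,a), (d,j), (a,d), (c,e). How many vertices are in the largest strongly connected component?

10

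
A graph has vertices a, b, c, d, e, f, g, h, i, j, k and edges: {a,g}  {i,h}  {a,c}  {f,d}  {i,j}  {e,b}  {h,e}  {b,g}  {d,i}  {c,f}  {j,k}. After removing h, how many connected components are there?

With h gone, the remaining components are: {a, b, c, d, e, f, g, i, j, k}.
That is 1 component.

1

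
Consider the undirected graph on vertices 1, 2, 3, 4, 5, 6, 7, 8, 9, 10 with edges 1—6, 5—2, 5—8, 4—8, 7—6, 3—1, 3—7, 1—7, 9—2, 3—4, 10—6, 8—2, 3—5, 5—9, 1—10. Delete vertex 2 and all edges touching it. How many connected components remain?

1

With 2 gone, the remaining components are: {1, 3, 4, 5, 6, 7, 8, 9, 10}.
That is 1 component.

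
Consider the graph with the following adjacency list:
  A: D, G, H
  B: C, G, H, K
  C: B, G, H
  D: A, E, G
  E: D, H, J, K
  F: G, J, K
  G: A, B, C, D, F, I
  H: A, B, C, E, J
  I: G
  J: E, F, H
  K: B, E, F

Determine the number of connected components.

Starting from A we can reach A, B, C, D, E, F, G, H, I, J, K. That is one component of size 11.
Total: 1 component.

1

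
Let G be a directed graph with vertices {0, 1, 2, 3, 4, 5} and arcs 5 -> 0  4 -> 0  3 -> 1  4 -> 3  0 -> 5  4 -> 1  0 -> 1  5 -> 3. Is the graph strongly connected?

No

There is no directed path from 0 to 2, so the graph is not strongly connected.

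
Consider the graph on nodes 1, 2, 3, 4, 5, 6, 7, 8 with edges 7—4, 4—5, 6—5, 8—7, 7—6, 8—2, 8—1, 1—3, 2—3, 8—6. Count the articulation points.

1

Removing 8 increases the component count from 1 to 2, so 8 is a cut vertex.
By contrast removing 5 leaves 1 component; it is not a cut vertex. No other vertex is a cut vertex either.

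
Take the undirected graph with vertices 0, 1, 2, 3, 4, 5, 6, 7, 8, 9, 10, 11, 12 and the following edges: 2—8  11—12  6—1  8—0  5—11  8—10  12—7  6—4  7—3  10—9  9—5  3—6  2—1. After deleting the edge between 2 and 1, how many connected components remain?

1

2 and 1 are still connected via 2-8-10-9-5-11-12-7-3-6-1, so the component count stays at 1.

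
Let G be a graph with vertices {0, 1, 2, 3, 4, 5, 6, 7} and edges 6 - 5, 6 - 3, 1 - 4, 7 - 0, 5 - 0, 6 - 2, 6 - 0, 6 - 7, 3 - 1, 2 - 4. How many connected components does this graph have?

Starting from 0 we can reach 0, 1, 2, 3, 4, 5, 6, 7. That is one component of size 8.
Total: 1 component.

1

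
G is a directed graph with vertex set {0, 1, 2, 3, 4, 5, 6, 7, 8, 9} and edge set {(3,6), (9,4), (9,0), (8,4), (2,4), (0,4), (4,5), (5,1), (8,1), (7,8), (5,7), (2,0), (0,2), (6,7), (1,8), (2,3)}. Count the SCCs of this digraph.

5

{1, 4, 5, 7, 8} are all mutually reachable — one SCC of size 5.
{0, 2} are all mutually reachable — one SCC of size 2.
{3} is an SCC by itself.
{6} is an SCC by itself.
{9} is an SCC by itself.
That gives 5 strongly connected components.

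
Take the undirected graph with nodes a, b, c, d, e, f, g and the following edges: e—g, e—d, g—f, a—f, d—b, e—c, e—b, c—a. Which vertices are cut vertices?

e

Removing e increases the component count from 1 to 2, so e is a cut vertex.
By contrast removing a leaves 1 component; it is not a cut vertex. No other vertex is a cut vertex either.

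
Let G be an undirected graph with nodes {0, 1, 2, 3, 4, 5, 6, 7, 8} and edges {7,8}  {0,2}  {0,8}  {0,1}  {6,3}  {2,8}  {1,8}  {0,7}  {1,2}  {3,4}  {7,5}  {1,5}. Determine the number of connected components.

Starting from 3 we can reach 3, 4, 6. That is one component of size 3.
Starting from 0 we can reach 0, 1, 2, 5, 7, 8. That is one component of size 6.
Total: 2 components.

2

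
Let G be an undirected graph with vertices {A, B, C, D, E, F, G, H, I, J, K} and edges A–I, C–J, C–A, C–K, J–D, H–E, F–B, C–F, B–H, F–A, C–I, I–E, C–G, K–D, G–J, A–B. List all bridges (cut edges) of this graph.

The edges on the cycle C-F-B-H-E-I-C are not bridges since each lies on that cycle.
Every edge lies on some cycle, so there are no bridges.

none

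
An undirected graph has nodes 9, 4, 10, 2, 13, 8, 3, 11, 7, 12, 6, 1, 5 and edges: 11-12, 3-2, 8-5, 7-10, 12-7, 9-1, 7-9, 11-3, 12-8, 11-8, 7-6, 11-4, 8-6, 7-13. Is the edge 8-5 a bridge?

Yes

Removing 8-5 leaves no path between 8 and 5: the component count goes from 1 to 2. So it is a bridge.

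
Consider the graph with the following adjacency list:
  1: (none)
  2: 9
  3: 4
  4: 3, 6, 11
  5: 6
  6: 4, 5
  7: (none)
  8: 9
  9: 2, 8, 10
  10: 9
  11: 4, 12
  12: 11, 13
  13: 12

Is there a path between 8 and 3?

No

The component containing 8 is {2, 8, 9, 10}, and 3 is not in it.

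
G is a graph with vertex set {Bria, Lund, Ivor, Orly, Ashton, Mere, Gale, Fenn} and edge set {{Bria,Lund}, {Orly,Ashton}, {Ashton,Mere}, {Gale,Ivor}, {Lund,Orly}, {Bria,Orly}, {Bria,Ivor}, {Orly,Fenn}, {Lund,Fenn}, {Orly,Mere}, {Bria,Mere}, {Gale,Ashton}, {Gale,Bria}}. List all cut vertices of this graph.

none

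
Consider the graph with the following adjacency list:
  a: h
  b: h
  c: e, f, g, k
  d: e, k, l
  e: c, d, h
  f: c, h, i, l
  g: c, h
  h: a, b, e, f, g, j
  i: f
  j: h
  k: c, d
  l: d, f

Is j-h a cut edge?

Removing j-h leaves no path between j and h: the component count goes from 1 to 2. So it is a bridge.

Yes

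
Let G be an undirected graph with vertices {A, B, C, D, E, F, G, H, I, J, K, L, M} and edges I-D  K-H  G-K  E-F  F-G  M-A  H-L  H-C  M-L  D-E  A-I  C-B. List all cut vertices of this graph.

C, H

Removing C increases the component count from 2 to 3, so C is a cut vertex.
Removing H increases the component count from 2 to 3, so H is a cut vertex.
By contrast removing A leaves 2 components; it is not a cut vertex. No other vertex is a cut vertex either.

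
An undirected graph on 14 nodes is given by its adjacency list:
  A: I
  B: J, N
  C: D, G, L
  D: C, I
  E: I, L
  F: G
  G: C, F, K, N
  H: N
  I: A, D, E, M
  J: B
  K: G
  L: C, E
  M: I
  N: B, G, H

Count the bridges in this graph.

The edges on the cycle I-E-L-C-D-I are not bridges since each lies on that cycle.
But removing I-A disconnects I from A; removing F-G disconnects F from G; removing N-B disconnects N from B; removing C-G disconnects C from G — these are bridges.
In total 9 edges are bridges.

9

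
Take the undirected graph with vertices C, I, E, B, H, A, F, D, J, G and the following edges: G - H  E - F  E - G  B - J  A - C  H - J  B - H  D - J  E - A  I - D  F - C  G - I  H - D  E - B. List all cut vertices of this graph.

Removing E increases the component count from 1 to 2, so E is a cut vertex.
By contrast removing I leaves 1 component; it is not a cut vertex. No other vertex is a cut vertex either.

E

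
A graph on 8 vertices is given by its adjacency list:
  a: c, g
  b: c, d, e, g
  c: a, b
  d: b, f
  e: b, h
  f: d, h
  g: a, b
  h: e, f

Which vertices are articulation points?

b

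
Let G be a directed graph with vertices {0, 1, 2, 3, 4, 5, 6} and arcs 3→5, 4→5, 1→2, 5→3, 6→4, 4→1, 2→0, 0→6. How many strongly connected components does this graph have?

{0, 1, 2, 4, 6} are all mutually reachable — one SCC of size 5.
{3, 5} are all mutually reachable — one SCC of size 2.
That gives 2 strongly connected components.

2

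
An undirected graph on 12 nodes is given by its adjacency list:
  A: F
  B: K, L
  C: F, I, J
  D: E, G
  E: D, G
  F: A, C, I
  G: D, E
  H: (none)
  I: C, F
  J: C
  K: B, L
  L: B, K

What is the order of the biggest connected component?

5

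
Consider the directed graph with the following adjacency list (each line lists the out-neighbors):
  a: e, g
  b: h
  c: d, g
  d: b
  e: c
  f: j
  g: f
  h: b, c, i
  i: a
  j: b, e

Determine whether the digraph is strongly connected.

Yes

From b we can reach every vertex (a, b, c, d, e, f, g, h, i, j), and every vertex can reach b (a, b, c, d, e, f, g, h, i, j). So the whole graph is one strongly connected component.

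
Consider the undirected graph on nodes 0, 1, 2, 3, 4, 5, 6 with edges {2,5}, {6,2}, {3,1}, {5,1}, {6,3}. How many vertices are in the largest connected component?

0 is isolated — a component by itself.
4 is isolated — a component by itself.
Starting from 1 we can reach 1, 2, 3, 5, 6. That is one component of size 5.
The largest has 5 vertices.

5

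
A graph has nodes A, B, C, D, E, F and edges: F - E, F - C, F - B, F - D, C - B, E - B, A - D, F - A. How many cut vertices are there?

1

Removing F increases the component count from 1 to 2, so F is a cut vertex.
By contrast removing D leaves 1 component; it is not a cut vertex. No other vertex is a cut vertex either.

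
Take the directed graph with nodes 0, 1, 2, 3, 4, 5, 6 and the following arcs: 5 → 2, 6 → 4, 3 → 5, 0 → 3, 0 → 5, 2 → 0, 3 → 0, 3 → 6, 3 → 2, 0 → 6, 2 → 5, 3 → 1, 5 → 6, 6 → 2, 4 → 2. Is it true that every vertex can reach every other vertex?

No

There is no directed path from 1 to 5, so the graph is not strongly connected.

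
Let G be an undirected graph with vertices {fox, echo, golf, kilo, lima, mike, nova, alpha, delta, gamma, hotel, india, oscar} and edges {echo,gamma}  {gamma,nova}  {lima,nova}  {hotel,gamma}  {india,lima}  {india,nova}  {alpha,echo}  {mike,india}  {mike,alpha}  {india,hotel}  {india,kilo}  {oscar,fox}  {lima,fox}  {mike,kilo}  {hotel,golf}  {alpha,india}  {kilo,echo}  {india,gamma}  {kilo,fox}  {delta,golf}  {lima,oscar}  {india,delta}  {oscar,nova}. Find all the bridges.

none

The edges on the cycle mike-alpha-india-mike are not bridges since each lies on that cycle.
Every edge lies on some cycle, so there are no bridges.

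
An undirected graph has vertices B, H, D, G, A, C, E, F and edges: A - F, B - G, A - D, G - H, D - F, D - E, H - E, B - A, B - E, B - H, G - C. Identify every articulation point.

G

Removing G increases the component count from 1 to 2, so G is a cut vertex.
By contrast removing F leaves 1 component; it is not a cut vertex. No other vertex is a cut vertex either.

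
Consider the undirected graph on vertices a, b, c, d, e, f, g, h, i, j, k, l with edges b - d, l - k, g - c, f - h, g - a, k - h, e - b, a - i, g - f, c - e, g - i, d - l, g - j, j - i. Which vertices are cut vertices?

Removing g increases the component count from 1 to 2, so g is a cut vertex.
By contrast removing j leaves 1 component; it is not a cut vertex. No other vertex is a cut vertex either.

g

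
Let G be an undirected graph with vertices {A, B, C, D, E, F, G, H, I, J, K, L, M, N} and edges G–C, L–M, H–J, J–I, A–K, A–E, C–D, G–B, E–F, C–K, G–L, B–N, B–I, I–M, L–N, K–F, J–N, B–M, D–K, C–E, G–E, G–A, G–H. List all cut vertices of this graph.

Removing G increases the component count from 1 to 2, so G is a cut vertex.
By contrast removing C leaves 1 component; it is not a cut vertex. No other vertex is a cut vertex either.

G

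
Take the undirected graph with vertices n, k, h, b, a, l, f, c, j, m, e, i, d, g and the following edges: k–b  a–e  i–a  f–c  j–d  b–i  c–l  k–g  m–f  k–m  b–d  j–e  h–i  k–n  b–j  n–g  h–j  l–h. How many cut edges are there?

The edges on the cycle k-n-g-k are not bridges since each lies on that cycle.
Every edge lies on some cycle, so there are no bridges.

0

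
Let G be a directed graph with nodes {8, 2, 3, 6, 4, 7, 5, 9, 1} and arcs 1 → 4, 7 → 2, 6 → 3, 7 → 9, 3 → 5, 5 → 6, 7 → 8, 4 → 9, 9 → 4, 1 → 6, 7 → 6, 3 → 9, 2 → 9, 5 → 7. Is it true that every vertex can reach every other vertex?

No

There is no directed path from 6 to 1, so the graph is not strongly connected.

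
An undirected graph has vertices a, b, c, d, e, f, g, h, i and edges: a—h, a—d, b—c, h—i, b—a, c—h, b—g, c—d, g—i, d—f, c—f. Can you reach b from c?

Yes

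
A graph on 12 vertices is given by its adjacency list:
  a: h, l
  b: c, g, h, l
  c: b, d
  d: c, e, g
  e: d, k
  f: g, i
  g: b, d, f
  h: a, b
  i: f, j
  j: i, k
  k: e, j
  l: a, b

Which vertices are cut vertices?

Removing b increases the component count from 1 to 2, so b is a cut vertex.
By contrast removing f leaves 1 component; it is not a cut vertex. No other vertex is a cut vertex either.

b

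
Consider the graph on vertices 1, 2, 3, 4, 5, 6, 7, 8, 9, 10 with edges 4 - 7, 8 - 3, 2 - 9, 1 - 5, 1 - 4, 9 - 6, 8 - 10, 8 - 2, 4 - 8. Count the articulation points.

Removing 1 increases the component count from 1 to 2, so 1 is a cut vertex.
Removing 2 increases the component count from 1 to 2, so 2 is a cut vertex.
Removing 4 increases the component count from 1 to 3, so 4 is a cut vertex.
Likewise 8, 9 are cut vertices.
By contrast removing 3 leaves 1 component; it is not a cut vertex. No other vertex is a cut vertex either.

5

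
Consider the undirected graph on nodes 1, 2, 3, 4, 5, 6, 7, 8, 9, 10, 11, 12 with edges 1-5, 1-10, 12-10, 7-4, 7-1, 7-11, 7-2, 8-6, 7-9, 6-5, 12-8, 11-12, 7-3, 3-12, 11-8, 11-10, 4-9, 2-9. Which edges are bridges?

The edges on the cycle 7-3-12-10-11-7 are not bridges since each lies on that cycle.
Every edge lies on some cycle, so there are no bridges.

none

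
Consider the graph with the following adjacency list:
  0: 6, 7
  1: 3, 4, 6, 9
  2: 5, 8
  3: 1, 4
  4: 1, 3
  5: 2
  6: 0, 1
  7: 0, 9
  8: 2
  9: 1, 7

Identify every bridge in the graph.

The edges on the cycle 1-3-4-1 are not bridges since each lies on that cycle.
But removing 2-5 disconnects 2 from 5; removing 2-8 disconnects 2 from 8 — these are bridges.

2-5, 2-8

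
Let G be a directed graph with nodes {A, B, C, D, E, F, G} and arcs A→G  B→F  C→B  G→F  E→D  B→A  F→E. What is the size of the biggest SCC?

1

{C} is an SCC by itself.
{G} is an SCC by itself.
{E} is an SCC by itself.
{B} is an SCC by itself.
{D} is an SCC by itself.
(and 2 more singleton SCCs)
The largest has 1 vertex.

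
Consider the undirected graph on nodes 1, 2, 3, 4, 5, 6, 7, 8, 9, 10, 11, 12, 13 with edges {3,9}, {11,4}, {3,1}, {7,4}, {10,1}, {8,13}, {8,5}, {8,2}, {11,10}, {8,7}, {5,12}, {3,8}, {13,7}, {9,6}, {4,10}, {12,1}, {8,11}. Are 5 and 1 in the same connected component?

From 5 we can reach 1, 2, 3, 4, 5, 6, 7, 8, 9, 10, 11, 12, 13, which includes 1.

Yes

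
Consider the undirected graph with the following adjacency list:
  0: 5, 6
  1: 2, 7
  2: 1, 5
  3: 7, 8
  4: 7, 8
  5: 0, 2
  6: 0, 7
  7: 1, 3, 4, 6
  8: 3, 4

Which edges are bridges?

none

The edges on the cycle 7-6-0-5-2-1-7 are not bridges since each lies on that cycle.
Every edge lies on some cycle, so there are no bridges.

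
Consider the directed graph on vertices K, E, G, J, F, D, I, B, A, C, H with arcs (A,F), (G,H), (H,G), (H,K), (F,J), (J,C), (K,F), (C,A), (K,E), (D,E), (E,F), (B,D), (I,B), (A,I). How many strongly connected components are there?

{A, B, C, D, E, F, I, J} are all mutually reachable — one SCC of size 8.
{G, H} are all mutually reachable — one SCC of size 2.
{K} is an SCC by itself.
That gives 3 strongly connected components.

3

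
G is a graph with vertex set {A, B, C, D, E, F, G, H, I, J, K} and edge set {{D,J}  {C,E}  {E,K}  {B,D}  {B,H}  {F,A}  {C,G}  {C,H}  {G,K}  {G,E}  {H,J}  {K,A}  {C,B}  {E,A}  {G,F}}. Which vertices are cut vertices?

Removing C increases the component count from 2 to 3, so C is a cut vertex.
By contrast removing B leaves 2 components; it is not a cut vertex. No other vertex is a cut vertex either.

C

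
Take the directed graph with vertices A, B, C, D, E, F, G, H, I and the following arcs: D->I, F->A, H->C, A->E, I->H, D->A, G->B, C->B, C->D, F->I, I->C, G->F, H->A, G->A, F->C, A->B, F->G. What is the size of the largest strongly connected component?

4

{C, D, H, I} are all mutually reachable — one SCC of size 4.
{F, G} are all mutually reachable — one SCC of size 2.
{A} is an SCC by itself.
{E} is an SCC by itself.
{B} is an SCC by itself.
The largest has 4 vertices.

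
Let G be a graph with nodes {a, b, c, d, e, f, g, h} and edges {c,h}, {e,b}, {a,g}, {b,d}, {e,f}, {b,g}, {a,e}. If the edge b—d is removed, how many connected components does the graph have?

Before removal there are 2 components.
b—d is a bridge — removing it separates b's side from d's side.
After removal: 3 components.

3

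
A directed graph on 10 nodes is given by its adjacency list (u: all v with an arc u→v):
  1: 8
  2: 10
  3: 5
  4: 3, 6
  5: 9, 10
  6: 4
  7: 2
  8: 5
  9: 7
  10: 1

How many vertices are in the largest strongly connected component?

{1, 2, 5, 7, 8, 9, 10} are all mutually reachable — one SCC of size 7.
{4, 6} are all mutually reachable — one SCC of size 2.
{3} is an SCC by itself.
The largest has 7 vertices.

7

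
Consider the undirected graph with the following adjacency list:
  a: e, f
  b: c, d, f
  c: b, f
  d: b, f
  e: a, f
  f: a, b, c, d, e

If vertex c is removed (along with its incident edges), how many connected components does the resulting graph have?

With c gone, the remaining components are: {a, b, d, e, f}.
That is 1 component.

1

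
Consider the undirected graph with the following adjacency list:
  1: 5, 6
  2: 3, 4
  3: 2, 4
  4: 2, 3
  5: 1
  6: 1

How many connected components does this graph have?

Starting from 1 we can reach 1, 5, 6. That is one component of size 3.
Starting from 2 we can reach 2, 3, 4. That is one component of size 3.
Total: 2 components.

2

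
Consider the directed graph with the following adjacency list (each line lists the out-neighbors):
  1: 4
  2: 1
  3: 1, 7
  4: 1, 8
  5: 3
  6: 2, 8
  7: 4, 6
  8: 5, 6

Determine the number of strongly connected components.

1

{1, 2, 3, 4, 5, 6, 7, 8} are all mutually reachable — one SCC of size 8.
That gives 1 strongly connected component.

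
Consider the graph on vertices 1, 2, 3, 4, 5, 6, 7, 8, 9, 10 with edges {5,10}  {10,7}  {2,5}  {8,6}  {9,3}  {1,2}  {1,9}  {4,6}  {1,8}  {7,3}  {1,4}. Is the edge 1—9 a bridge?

After removing 1—9, the path 1-2-5-10-7-3-9 still connects them, so the edge is not a bridge.

No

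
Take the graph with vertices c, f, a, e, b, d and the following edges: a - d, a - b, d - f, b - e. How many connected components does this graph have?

2

c is isolated — a component by itself.
Starting from a we can reach a, b, d, e, f. That is one component of size 5.
Total: 2 components.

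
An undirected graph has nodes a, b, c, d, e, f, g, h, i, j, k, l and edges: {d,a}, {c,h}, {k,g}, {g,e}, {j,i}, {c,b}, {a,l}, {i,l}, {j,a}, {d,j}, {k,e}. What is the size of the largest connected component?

5

f is isolated — a component by itself.
Starting from b we can reach b, c, h. That is one component of size 3.
Starting from e we can reach e, g, k. That is one component of size 3.
Starting from a we can reach a, d, i, j, l. That is one component of size 5.
The largest has 5 vertices.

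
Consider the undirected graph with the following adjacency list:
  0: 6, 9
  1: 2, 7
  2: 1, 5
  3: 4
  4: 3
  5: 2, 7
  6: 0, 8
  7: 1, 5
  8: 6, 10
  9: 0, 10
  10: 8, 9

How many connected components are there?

3

Starting from 3 we can reach 3, 4. That is one component of size 2.
Starting from 1 we can reach 1, 2, 5, 7. That is one component of size 4.
Starting from 0 we can reach 0, 6, 8, 9, 10. That is one component of size 5.
Total: 3 components.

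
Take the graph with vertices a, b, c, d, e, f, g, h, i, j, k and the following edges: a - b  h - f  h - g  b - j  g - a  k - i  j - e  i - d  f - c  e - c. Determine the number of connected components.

Starting from d we can reach d, i, k. That is one component of size 3.
Starting from a we can reach a, b, c, e, f, g, h, j. That is one component of size 8.
Total: 2 components.

2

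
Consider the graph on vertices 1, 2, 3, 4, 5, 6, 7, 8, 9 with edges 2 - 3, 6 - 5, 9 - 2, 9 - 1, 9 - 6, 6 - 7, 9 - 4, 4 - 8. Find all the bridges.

removing 8 - 4 disconnects 8 from 4; removing 6 - 5 disconnects 6 from 5; removing 4 - 9 disconnects 4 from 9; removing 1 - 9 disconnects 1 from 9 — these are bridges.
In total 8 edges are bridges.

1-9, 2-3, 2-9, 4-8, 4-9, 5-6, 6-7, 6-9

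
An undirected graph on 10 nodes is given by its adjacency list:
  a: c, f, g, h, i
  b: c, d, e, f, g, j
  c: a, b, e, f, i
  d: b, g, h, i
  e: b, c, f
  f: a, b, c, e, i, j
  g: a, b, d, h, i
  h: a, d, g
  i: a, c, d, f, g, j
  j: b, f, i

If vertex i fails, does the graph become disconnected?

Deleting i leaves 1 component (was 1) (its neighbors a, c, d, f, g, j remain connected to each other), so i is not a cut vertex.

No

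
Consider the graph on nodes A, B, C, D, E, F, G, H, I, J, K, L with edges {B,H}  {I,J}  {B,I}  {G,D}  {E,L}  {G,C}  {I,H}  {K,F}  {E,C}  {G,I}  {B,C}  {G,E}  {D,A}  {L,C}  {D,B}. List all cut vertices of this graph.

D, I

Removing D increases the component count from 2 to 3, so D is a cut vertex.
Removing I increases the component count from 2 to 3, so I is a cut vertex.
By contrast removing L leaves 2 components; it is not a cut vertex. No other vertex is a cut vertex either.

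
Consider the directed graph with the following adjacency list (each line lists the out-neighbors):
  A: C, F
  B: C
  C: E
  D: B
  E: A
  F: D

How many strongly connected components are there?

1

{A, B, C, D, E, F} are all mutually reachable — one SCC of size 6.
That gives 1 strongly connected component.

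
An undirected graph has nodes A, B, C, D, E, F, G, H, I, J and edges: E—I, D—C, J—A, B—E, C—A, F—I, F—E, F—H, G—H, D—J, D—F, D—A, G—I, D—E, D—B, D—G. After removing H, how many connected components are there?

1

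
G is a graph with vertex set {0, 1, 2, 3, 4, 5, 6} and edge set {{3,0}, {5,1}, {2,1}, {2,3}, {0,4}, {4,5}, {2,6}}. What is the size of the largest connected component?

7

Starting from 0 we can reach 0, 1, 2, 3, 4, 5, 6. That is one component of size 7.
The largest has 7 vertices.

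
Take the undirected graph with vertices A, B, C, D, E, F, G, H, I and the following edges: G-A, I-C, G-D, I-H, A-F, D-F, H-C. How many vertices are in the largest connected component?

4

E is isolated — a component by itself.
B is isolated — a component by itself.
Starting from C we can reach C, H, I. That is one component of size 3.
Starting from A we can reach A, D, F, G. That is one component of size 4.
The largest has 4 vertices.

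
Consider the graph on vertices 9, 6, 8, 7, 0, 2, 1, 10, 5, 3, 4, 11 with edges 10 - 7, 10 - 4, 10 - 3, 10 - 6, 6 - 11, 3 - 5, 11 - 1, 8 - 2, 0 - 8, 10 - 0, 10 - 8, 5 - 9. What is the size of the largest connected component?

Starting from 0 we can reach 0, 1, 2, 3, 4, 5, 6, 7, 8, 9, 10, 11. That is one component of size 12.
The largest has 12 vertices.

12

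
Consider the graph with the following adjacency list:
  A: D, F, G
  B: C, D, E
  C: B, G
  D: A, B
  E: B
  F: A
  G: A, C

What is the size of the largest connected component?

Starting from A we can reach A, B, C, D, E, F, G. That is one component of size 7.
The largest has 7 vertices.

7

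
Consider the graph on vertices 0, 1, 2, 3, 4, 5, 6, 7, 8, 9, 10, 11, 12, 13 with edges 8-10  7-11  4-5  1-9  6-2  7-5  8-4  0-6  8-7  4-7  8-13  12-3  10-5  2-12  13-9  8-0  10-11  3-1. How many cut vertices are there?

Removing 8 increases the component count from 1 to 2, so 8 is a cut vertex.
By contrast removing 2 leaves 1 component; it is not a cut vertex. No other vertex is a cut vertex either.

1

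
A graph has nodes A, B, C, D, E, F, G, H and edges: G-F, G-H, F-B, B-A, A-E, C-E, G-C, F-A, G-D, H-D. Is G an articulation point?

Yes

Deleting G raises the number of components from 1 to 2, so G is a cut vertex.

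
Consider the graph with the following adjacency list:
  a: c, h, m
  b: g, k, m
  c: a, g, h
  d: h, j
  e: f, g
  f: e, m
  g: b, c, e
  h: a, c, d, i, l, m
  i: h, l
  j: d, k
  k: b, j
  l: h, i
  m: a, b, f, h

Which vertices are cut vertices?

h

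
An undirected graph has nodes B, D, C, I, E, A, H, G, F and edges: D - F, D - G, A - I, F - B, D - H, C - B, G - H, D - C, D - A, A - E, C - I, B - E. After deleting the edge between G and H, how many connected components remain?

G and H are still connected via G-D-H, so the component count stays at 1.

1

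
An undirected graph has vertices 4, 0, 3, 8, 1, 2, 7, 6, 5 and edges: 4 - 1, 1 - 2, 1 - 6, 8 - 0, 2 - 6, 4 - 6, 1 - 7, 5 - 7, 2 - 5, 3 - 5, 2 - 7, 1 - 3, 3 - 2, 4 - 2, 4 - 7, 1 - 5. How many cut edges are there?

The edges on the cycle 1-3-5-2-1 are not bridges since each lies on that cycle.
But removing 0 - 8 disconnects 0 from 8 — this is a bridge.

1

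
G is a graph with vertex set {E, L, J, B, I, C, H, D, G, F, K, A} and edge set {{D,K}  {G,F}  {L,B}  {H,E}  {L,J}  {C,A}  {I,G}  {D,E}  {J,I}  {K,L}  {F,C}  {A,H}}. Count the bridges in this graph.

The edges on the cycle D-K-L-J-I-G-F-C-A-H-E-D are not bridges since each lies on that cycle.
But removing L–B disconnects L from B — this is a bridge.

1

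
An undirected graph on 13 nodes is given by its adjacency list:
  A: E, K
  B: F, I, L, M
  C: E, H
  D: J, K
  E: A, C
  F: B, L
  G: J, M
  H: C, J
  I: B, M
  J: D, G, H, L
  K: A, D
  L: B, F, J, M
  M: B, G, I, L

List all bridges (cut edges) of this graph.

none

The edges on the cycle L-F-B-L are not bridges since each lies on that cycle.
Every edge lies on some cycle, so there are no bridges.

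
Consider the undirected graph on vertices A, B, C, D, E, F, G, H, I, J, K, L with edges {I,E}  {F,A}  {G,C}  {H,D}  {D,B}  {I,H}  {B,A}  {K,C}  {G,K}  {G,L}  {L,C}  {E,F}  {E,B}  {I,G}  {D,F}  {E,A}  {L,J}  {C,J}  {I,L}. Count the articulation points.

1

Removing I increases the component count from 1 to 2, so I is a cut vertex.
By contrast removing B leaves 1 component; it is not a cut vertex. No other vertex is a cut vertex either.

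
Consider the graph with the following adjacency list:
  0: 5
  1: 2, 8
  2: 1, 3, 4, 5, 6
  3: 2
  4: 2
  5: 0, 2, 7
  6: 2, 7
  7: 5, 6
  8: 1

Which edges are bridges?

The edges on the cycle 7-5-2-6-7 are not bridges since each lies on that cycle.
But removing 5-0 disconnects 5 from 0; removing 2-4 disconnects 2 from 4; removing 2-3 disconnects 2 from 3; removing 8-1 disconnects 8 from 1 — these are bridges.
In total 5 edges are bridges.

0-5, 1-2, 1-8, 2-3, 2-4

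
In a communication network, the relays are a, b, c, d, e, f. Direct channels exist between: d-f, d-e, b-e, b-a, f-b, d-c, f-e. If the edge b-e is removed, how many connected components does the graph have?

b and e are still connected via b-f-e, so the component count stays at 1.

1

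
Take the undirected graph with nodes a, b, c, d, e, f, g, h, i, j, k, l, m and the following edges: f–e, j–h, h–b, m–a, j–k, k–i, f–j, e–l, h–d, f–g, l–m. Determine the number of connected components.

c is isolated — a component by itself.
Starting from a we can reach a, b, d, e, f, g, h, i, j, k, l, m. That is one component of size 12.
Total: 2 components.

2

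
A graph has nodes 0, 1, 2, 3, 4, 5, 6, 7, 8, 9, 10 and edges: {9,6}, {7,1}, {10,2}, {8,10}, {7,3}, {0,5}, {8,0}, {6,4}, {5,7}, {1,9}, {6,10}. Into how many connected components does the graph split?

Starting from 0 we can reach 0, 1, 2, 3, 4, 5, 6, 7, 8, 9, 10. That is one component of size 11.
Total: 1 component.

1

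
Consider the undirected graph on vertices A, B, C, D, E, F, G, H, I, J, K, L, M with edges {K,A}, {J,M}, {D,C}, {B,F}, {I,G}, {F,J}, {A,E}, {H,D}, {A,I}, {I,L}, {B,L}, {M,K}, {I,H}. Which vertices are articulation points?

Removing A increases the component count from 1 to 2, so A is a cut vertex.
Removing D increases the component count from 1 to 2, so D is a cut vertex.
Removing H increases the component count from 1 to 2, so H is a cut vertex.
Likewise I is a cut vertex.
By contrast removing G leaves 1 component; it is not a cut vertex. No other vertex is a cut vertex either.

A, D, H, I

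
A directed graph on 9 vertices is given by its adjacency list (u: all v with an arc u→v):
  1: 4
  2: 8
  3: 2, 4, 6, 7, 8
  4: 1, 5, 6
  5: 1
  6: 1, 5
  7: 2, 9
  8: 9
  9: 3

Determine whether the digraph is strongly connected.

No

There is no directed path from 5 to 8, so the graph is not strongly connected.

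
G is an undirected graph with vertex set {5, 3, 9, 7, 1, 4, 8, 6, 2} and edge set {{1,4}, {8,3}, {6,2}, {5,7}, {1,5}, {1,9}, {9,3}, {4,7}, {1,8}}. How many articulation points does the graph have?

Removing 1 increases the component count from 2 to 3, so 1 is a cut vertex.
By contrast removing 8 leaves 2 components; it is not a cut vertex. No other vertex is a cut vertex either.

1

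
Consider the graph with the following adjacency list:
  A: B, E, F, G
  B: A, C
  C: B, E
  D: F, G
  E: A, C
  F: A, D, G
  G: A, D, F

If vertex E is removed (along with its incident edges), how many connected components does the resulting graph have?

1

With E gone, the remaining components are: {A, B, C, D, F, G}.
That is 1 component.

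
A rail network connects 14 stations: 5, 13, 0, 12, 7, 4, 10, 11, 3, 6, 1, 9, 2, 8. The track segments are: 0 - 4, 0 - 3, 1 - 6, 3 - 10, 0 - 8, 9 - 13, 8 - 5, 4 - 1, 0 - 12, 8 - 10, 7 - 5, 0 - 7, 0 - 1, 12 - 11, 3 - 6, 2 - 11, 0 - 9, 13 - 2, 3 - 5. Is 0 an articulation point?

Deleting 0 raises the number of components from 1 to 2, so 0 is a cut vertex.

Yes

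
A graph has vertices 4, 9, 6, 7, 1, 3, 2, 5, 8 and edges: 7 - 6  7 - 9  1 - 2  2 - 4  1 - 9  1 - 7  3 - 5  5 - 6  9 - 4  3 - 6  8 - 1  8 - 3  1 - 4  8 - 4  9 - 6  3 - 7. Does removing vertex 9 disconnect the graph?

No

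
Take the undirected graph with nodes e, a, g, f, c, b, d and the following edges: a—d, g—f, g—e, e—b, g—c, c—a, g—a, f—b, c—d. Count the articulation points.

1

Removing g increases the component count from 1 to 2, so g is a cut vertex.
By contrast removing d leaves 1 component; it is not a cut vertex. No other vertex is a cut vertex either.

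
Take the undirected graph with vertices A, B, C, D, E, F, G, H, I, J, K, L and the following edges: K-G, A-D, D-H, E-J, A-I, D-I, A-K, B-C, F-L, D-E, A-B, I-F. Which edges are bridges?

A-B, A-K, B-C, D-E, D-H, E-J, F-I, F-L, G-K

The edges on the cycle A-D-I-A are not bridges since each lies on that cycle.
But removing A-B disconnects A from B; removing K-G disconnects K from G; removing B-C disconnects B from C; removing J-E disconnects J from E — these are bridges.
In total 9 edges are bridges.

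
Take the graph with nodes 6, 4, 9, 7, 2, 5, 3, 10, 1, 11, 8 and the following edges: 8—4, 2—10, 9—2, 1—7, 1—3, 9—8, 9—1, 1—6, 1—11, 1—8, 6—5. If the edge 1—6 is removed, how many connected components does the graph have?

Before removal there is 1 component.
1—6 is a bridge — removing it separates 1's side from 6's side.
After removal: 2 components.

2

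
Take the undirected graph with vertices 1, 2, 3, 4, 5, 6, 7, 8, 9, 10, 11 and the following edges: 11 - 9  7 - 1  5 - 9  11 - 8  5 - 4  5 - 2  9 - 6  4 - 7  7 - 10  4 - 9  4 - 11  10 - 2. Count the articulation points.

Removing 7 increases the component count from 2 to 3, so 7 is a cut vertex.
Removing 9 increases the component count from 2 to 3, so 9 is a cut vertex.
Removing 11 increases the component count from 2 to 3, so 11 is a cut vertex.
By contrast removing 8 leaves 2 components; it is not a cut vertex. No other vertex is a cut vertex either.

3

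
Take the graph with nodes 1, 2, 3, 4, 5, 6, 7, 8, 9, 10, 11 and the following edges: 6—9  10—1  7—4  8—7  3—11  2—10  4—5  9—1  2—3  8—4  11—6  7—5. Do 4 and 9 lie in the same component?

No

The component containing 4 is {4, 5, 7, 8}, and 9 is not in it.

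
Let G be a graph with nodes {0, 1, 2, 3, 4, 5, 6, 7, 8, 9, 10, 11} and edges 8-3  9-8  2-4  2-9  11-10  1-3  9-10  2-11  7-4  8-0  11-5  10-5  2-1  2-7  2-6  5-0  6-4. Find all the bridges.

none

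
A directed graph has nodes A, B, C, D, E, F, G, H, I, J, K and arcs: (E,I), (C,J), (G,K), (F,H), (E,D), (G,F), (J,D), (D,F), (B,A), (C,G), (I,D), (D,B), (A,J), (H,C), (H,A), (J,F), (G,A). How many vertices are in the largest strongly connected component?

{A, B, C, D, F, G, H, J} are all mutually reachable — one SCC of size 8.
{E} is an SCC by itself.
{K} is an SCC by itself.
{I} is an SCC by itself.
The largest has 8 vertices.

8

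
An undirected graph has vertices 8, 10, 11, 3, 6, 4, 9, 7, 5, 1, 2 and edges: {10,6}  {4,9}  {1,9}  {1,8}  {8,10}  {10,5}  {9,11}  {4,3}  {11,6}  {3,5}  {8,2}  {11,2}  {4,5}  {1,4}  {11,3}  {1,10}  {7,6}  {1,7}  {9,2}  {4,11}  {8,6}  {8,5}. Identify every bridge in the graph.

none

The edges on the cycle 1-8-2-11-9-4-1 are not bridges since each lies on that cycle.
Every edge lies on some cycle, so there are no bridges.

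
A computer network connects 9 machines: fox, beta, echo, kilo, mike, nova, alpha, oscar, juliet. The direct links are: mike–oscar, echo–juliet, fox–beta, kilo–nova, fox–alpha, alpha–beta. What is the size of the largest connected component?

Starting from mike we can reach mike, oscar. That is one component of size 2.
Starting from echo we can reach echo, juliet. That is one component of size 2.
Starting from kilo we can reach kilo, nova. That is one component of size 2.
Starting from fox we can reach fox, beta, alpha. That is one component of size 3.
The largest has 3 vertices.

3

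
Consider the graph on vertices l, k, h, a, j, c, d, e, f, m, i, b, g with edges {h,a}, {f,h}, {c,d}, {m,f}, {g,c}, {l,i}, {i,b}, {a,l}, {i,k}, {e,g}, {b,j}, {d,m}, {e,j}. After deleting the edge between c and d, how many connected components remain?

c and d are still connected via c-g-e-j-b-i-l-a-h-f-m-d, so the component count stays at 1.

1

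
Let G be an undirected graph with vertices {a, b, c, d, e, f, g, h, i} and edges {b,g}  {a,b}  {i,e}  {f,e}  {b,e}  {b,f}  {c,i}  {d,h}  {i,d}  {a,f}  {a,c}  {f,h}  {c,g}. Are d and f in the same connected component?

From d we can reach a, b, c, d, e, f, g, h, i, which includes f.

Yes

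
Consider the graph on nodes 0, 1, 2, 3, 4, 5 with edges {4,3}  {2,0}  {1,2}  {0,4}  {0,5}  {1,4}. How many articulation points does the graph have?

2

Removing 0 increases the component count from 1 to 2, so 0 is a cut vertex.
Removing 4 increases the component count from 1 to 2, so 4 is a cut vertex.
By contrast removing 2 leaves 1 component; it is not a cut vertex. No other vertex is a cut vertex either.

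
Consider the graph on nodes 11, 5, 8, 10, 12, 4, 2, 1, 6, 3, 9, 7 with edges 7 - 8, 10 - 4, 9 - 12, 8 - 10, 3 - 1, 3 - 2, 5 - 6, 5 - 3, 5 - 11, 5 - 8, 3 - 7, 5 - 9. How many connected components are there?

1

Starting from 1 we can reach 1, 2, 3, 4, 5, 6, 7, 8, 9, 10, 11, 12. That is one component of size 12.
Total: 1 component.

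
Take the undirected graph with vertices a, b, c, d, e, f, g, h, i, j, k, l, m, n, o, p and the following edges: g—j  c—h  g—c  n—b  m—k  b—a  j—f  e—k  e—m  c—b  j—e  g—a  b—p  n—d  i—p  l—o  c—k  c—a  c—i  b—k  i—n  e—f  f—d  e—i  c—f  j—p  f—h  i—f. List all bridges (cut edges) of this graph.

l-o

The edges on the cycle g-c-h-f-j-g are not bridges since each lies on that cycle.
But removing l—o disconnects l from o — this is a bridge.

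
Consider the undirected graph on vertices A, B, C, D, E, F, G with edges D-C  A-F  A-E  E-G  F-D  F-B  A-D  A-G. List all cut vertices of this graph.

A, D, F

Removing A increases the component count from 1 to 2, so A is a cut vertex.
Removing D increases the component count from 1 to 2, so D is a cut vertex.
Removing F increases the component count from 1 to 2, so F is a cut vertex.
By contrast removing G leaves 1 component; it is not a cut vertex. No other vertex is a cut vertex either.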